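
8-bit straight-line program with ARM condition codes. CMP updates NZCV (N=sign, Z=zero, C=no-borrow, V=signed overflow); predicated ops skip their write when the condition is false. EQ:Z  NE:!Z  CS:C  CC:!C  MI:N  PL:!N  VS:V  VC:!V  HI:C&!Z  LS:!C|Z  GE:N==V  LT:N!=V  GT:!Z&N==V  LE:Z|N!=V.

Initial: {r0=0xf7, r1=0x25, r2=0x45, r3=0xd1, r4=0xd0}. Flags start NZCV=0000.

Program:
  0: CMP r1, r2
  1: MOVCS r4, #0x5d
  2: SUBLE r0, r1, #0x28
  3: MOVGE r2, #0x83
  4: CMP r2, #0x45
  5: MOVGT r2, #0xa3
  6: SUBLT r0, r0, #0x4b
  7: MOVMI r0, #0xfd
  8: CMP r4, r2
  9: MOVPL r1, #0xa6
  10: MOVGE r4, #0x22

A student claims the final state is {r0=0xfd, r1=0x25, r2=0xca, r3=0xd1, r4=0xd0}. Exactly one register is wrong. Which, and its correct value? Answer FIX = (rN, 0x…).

[0] flags=1000 → (cmp)
[1] flags=1000 CS?F → skip
[2] flags=1000 LE?T → r0=0xfd
[3] flags=1000 GE?F → skip
[4] flags=0110 → (cmp)
[5] flags=0110 GT?F → skip
[6] flags=0110 LT?F → skip
[7] flags=0110 MI?F → skip
[8] flags=1010 → (cmp)
[9] flags=1010 PL?F → skip
[10] flags=1010 GE?F → skip

FIX = (r2, 0x45)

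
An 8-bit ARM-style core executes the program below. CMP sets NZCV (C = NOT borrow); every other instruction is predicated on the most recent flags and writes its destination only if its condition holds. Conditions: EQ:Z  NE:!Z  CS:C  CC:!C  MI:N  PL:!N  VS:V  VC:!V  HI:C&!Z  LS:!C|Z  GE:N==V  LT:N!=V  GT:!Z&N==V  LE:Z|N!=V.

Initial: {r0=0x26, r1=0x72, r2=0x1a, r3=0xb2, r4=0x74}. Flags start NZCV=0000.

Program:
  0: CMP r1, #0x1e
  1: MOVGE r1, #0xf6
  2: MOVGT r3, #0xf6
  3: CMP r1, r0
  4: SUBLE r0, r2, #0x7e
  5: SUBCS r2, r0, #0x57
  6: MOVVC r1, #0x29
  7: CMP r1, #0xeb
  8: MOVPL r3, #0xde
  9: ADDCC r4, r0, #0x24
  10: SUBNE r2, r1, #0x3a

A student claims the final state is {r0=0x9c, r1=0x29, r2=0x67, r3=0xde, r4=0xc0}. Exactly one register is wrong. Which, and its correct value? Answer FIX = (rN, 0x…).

[0] flags=0010 → (cmp)
[1] flags=0010 GE?T → r1=0xf6
[2] flags=0010 GT?T → r3=0xf6
[3] flags=1010 → (cmp)
[4] flags=1010 LE?T → r0=0x9c
[5] flags=1010 CS?T → r2=0x45
[6] flags=1010 VC?T → r1=0x29
[7] flags=0000 → (cmp)
[8] flags=0000 PL?T → r3=0xde
[9] flags=0000 CC?T → r4=0xc0
[10] flags=0000 NE?T → r2=0xef

FIX = (r2, 0xef)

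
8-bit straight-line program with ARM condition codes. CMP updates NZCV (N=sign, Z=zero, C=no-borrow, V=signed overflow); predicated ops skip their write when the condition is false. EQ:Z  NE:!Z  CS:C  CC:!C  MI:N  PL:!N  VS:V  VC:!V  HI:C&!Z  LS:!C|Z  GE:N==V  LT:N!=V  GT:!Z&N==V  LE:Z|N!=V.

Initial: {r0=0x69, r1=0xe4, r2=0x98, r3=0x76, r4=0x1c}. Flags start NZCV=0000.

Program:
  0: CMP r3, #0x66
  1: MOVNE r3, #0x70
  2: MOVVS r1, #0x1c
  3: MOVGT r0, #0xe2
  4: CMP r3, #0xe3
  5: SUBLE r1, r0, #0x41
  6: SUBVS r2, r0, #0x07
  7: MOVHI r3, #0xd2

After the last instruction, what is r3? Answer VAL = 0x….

0: ✓ CMP  NZCV=0010
1: ✓ MOVNE  r3←0x70
2: · MOVVS
3: ✓ MOVGT  r0←0xe2
4: ✓ CMP  NZCV=1001
5: · SUBLE
6: ✓ SUBVS  r2←0xdb
7: · MOVHI

VAL = 0x70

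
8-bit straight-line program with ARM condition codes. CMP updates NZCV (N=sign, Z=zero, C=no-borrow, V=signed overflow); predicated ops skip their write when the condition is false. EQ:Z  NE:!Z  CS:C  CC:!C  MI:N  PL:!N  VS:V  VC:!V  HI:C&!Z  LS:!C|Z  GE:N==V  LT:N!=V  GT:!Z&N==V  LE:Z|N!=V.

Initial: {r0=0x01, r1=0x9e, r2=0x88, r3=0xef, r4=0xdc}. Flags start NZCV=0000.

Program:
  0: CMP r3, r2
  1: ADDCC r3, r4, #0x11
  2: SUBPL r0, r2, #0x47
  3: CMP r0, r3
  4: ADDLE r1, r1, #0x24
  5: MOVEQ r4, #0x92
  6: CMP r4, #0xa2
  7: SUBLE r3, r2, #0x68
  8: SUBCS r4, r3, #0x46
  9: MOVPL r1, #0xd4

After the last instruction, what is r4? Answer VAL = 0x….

[0] flags=0010 → (cmp)
[1] flags=0010 CC?F → skip
[2] flags=0010 PL?T → r0=0x41
[3] flags=0000 → (cmp)
[4] flags=0000 LE?F → skip
[5] flags=0000 EQ?F → skip
[6] flags=0010 → (cmp)
[7] flags=0010 LE?F → skip
[8] flags=0010 CS?T → r4=0xa9
[9] flags=0010 PL?T → r1=0xd4

VAL = 0xa9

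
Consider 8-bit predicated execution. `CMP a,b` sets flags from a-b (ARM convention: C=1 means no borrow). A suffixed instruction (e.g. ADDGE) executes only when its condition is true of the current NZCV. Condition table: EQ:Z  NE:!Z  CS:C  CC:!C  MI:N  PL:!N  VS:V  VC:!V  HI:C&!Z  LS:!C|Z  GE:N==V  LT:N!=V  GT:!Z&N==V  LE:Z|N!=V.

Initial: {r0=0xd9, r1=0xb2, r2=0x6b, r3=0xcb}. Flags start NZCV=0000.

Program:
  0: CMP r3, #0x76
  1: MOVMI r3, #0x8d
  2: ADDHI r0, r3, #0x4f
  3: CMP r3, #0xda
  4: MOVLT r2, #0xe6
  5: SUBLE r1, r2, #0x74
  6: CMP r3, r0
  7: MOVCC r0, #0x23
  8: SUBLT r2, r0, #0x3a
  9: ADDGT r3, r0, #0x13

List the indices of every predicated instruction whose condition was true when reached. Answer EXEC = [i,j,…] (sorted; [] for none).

0: ✓ CMP  NZCV=0011
1: · MOVMI
2: ✓ ADDHI  r0←0x1a
3: ✓ CMP  NZCV=1000
4: ✓ MOVLT  r2←0xe6
5: ✓ SUBLE  r1←0x72
6: ✓ CMP  NZCV=1010
7: · MOVCC
8: ✓ SUBLT  r2←0xe0
9: · ADDGT

EXEC = [2,4,5,8]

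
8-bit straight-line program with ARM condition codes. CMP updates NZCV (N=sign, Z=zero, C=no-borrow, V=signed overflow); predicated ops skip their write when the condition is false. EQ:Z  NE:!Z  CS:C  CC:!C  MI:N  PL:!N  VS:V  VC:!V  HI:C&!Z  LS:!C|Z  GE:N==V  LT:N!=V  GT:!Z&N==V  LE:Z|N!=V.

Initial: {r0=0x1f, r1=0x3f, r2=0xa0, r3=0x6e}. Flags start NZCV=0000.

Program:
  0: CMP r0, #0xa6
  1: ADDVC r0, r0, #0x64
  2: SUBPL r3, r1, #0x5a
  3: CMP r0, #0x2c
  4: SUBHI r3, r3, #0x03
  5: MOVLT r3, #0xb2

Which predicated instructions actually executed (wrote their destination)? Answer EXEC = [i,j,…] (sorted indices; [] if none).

EXEC = [1,2,4,5]

[0] flags=0000 → (cmp)
[1] flags=0000 VC?T → r0=0x83
[2] flags=0000 PL?T → r3=0xe5
[3] flags=0011 → (cmp)
[4] flags=0011 HI?T → r3=0xe2
[5] flags=0011 LT?T → r3=0xb2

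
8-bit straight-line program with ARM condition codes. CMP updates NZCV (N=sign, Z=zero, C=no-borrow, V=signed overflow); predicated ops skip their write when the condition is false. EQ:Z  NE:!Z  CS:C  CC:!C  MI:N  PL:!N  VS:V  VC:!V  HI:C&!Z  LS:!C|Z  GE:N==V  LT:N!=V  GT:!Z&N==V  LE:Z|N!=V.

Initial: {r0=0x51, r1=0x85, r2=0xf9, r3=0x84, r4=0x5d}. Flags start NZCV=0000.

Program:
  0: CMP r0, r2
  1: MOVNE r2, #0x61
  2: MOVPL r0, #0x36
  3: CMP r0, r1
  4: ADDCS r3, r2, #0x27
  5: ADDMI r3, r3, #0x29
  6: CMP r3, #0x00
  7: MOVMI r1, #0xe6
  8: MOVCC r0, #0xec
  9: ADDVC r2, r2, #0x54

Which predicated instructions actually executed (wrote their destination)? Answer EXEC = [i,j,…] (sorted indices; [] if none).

EXEC = [1,2,5,7,9]

0: ✓ CMP  NZCV=0000
1: ✓ MOVNE  r2←0x61
2: ✓ MOVPL  r0←0x36
3: ✓ CMP  NZCV=1001
4: · ADDCS
5: ✓ ADDMI  r3←0xad
6: ✓ CMP  NZCV=1010
7: ✓ MOVMI  r1←0xe6
8: · MOVCC
9: ✓ ADDVC  r2←0xb5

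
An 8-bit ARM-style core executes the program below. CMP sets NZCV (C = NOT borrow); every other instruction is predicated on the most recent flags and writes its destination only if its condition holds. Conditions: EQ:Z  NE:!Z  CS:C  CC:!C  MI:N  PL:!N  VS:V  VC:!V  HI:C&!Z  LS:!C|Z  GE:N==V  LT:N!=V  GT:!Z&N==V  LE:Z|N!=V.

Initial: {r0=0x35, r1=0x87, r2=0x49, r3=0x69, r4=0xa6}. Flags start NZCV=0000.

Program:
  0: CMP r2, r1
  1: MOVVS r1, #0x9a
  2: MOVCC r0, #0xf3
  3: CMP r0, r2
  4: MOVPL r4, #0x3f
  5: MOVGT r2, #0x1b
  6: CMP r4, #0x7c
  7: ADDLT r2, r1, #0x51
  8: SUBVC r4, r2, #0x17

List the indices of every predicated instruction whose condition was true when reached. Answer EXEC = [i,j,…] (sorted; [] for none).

EXEC = [1,2,7]

[0] flags=1001 → (cmp)
[1] flags=1001 VS?T → r1=0x9a
[2] flags=1001 CC?T → r0=0xf3
[3] flags=1010 → (cmp)
[4] flags=1010 PL?F → skip
[5] flags=1010 GT?F → skip
[6] flags=0011 → (cmp)
[7] flags=0011 LT?T → r2=0xeb
[8] flags=0011 VC?F → skip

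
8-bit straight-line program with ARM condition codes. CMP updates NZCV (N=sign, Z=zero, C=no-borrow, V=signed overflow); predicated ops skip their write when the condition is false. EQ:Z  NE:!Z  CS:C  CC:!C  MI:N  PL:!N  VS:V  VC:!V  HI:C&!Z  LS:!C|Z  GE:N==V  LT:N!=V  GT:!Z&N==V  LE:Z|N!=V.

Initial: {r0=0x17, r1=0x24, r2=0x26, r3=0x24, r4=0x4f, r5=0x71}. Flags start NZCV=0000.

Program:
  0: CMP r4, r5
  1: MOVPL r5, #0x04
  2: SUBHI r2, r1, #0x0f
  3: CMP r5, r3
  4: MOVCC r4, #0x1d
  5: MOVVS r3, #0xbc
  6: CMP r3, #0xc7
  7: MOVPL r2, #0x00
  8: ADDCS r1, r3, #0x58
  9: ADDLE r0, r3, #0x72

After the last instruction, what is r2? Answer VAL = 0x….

[0] flags=1000 → (cmp)
[1] flags=1000 PL?F → skip
[2] flags=1000 HI?F → skip
[3] flags=0010 → (cmp)
[4] flags=0010 CC?F → skip
[5] flags=0010 VS?F → skip
[6] flags=0000 → (cmp)
[7] flags=0000 PL?T → r2=0x00
[8] flags=0000 CS?F → skip
[9] flags=0000 LE?F → skip

VAL = 0x00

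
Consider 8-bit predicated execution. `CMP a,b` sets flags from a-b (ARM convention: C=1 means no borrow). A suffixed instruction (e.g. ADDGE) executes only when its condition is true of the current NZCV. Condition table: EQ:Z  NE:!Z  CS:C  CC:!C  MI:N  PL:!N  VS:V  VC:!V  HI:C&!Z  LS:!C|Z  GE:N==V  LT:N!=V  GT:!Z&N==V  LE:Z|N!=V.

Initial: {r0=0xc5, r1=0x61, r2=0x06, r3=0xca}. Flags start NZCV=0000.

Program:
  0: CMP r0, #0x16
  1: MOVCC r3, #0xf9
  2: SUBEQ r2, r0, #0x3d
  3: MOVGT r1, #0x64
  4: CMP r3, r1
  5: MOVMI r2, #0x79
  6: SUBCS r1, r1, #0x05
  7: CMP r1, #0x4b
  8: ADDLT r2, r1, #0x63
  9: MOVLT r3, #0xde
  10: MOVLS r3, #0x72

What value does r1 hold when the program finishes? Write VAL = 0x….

VAL = 0x5c

0: ✓ CMP  NZCV=1010
1: · MOVCC
2: · SUBEQ
3: · MOVGT
4: ✓ CMP  NZCV=0011
5: · MOVMI
6: ✓ SUBCS  r1←0x5c
7: ✓ CMP  NZCV=0010
8: · ADDLT
9: · MOVLT
10: · MOVLS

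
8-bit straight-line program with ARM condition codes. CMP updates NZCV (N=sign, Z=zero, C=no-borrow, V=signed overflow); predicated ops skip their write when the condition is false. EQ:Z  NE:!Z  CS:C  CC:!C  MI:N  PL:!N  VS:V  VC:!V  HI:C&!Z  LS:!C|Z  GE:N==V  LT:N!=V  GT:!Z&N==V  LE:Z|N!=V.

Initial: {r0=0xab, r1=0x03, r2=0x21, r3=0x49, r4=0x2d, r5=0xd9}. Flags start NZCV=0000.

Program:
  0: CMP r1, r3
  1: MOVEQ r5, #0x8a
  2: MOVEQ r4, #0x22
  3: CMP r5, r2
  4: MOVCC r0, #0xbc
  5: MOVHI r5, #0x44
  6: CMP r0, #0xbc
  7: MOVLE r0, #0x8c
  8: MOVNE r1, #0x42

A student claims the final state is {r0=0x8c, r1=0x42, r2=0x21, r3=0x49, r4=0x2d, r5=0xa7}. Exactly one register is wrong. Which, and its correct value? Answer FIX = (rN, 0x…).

FIX = (r5, 0x44)

0: ✓ CMP  NZCV=1000
1: · MOVEQ
2: · MOVEQ
3: ✓ CMP  NZCV=1010
4: · MOVCC
5: ✓ MOVHI  r5←0x44
6: ✓ CMP  NZCV=1000
7: ✓ MOVLE  r0←0x8c
8: ✓ MOVNE  r1←0x42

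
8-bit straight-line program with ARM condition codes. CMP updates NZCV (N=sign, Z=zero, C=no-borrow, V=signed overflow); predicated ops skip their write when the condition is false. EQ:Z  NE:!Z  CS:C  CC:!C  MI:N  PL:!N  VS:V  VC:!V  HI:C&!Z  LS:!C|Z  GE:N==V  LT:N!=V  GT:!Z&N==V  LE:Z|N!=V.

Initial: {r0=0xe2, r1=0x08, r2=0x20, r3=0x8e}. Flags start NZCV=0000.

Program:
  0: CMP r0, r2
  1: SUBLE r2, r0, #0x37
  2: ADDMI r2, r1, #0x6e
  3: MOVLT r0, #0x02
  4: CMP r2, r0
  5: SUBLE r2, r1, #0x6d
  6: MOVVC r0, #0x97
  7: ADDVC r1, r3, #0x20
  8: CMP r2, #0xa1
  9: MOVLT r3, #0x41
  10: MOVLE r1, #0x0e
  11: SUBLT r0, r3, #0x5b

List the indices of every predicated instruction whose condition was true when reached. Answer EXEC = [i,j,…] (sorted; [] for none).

EXEC = [1,2,3,6,7]

[0] flags=1010 → (cmp)
[1] flags=1010 LE?T → r2=0xab
[2] flags=1010 MI?T → r2=0x76
[3] flags=1010 LT?T → r0=0x02
[4] flags=0010 → (cmp)
[5] flags=0010 LE?F → skip
[6] flags=0010 VC?T → r0=0x97
[7] flags=0010 VC?T → r1=0xae
[8] flags=1001 → (cmp)
[9] flags=1001 LT?F → skip
[10] flags=1001 LE?F → skip
[11] flags=1001 LT?F → skip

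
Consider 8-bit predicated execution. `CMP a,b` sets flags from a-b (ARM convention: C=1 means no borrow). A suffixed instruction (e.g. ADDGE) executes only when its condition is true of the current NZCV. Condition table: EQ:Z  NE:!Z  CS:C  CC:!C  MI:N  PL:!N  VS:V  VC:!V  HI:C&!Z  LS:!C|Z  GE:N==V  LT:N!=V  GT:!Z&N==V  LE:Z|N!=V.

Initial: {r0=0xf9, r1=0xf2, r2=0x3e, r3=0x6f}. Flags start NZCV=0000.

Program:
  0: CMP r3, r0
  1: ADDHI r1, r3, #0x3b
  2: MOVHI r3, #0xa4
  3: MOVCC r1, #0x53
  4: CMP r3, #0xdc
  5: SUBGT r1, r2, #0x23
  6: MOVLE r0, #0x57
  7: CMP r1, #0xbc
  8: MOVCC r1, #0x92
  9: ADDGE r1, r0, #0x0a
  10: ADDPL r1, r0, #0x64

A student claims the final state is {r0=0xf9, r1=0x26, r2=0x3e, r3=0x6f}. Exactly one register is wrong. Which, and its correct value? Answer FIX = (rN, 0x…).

FIX = (r1, 0x5d)

[0] flags=0000 → (cmp)
[1] flags=0000 HI?F → skip
[2] flags=0000 HI?F → skip
[3] flags=0000 CC?T → r1=0x53
[4] flags=1001 → (cmp)
[5] flags=1001 GT?T → r1=0x1b
[6] flags=1001 LE?F → skip
[7] flags=0000 → (cmp)
[8] flags=0000 CC?T → r1=0x92
[9] flags=0000 GE?T → r1=0x03
[10] flags=0000 PL?T → r1=0x5d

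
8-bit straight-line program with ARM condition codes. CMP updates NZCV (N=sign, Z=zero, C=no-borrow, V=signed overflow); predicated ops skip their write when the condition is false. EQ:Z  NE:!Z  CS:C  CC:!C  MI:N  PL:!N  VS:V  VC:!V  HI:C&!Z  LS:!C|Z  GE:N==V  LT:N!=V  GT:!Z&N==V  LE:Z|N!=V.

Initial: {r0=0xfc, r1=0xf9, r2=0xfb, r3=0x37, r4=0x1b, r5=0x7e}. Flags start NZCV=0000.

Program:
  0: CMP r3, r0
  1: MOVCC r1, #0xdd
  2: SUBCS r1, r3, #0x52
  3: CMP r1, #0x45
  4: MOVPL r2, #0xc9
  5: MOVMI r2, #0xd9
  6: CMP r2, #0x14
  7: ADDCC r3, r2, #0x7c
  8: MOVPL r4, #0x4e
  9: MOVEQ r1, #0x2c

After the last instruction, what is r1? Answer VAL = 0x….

[0] flags=0000 → (cmp)
[1] flags=0000 CC?T → r1=0xdd
[2] flags=0000 CS?F → skip
[3] flags=1010 → (cmp)
[4] flags=1010 PL?F → skip
[5] flags=1010 MI?T → r2=0xd9
[6] flags=1010 → (cmp)
[7] flags=1010 CC?F → skip
[8] flags=1010 PL?F → skip
[9] flags=1010 EQ?F → skip

VAL = 0xdd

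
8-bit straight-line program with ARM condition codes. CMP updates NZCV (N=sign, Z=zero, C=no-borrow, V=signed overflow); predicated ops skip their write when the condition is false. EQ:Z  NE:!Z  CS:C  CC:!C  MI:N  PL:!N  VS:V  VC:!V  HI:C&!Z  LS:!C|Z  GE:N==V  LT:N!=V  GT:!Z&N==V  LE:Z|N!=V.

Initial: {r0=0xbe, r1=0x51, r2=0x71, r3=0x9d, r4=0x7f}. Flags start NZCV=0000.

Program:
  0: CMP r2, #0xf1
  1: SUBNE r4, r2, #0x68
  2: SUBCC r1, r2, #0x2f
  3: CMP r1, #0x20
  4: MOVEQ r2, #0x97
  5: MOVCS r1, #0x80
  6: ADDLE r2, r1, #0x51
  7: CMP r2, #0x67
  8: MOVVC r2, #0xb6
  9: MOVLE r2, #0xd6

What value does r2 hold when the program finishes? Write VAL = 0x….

[0] flags=1001 → (cmp)
[1] flags=1001 NE?T → r4=0x09
[2] flags=1001 CC?T → r1=0x42
[3] flags=0010 → (cmp)
[4] flags=0010 EQ?F → skip
[5] flags=0010 CS?T → r1=0x80
[6] flags=0010 LE?F → skip
[7] flags=0010 → (cmp)
[8] flags=0010 VC?T → r2=0xb6
[9] flags=0010 LE?F → skip

VAL = 0xb6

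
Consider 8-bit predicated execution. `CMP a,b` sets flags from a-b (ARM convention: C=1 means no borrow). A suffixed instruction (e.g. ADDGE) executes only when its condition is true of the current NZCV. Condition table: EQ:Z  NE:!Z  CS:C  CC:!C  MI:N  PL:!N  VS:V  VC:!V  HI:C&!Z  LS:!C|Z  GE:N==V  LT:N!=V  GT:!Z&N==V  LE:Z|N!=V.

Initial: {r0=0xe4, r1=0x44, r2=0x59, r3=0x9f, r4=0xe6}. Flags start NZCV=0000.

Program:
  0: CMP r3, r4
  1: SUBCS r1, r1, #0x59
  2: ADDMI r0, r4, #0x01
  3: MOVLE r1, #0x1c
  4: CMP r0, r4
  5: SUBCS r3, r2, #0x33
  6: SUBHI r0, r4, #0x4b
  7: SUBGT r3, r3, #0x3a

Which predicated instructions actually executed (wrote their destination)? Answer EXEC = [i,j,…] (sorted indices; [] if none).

[0] flags=1000 → (cmp)
[1] flags=1000 CS?F → skip
[2] flags=1000 MI?T → r0=0xe7
[3] flags=1000 LE?T → r1=0x1c
[4] flags=0010 → (cmp)
[5] flags=0010 CS?T → r3=0x26
[6] flags=0010 HI?T → r0=0x9b
[7] flags=0010 GT?T → r3=0xec

EXEC = [2,3,5,6,7]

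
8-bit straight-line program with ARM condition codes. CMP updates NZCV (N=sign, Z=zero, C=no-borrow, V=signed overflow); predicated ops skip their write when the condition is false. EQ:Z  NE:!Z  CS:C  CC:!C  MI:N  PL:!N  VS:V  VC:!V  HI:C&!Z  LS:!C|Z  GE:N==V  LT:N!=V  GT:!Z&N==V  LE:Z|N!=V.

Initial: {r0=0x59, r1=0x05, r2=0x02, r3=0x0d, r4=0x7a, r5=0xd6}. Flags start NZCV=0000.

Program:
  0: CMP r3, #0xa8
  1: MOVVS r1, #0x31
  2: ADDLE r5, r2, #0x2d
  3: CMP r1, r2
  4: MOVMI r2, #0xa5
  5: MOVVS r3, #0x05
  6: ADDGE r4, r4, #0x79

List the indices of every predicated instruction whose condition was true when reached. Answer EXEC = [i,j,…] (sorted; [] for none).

[0] flags=0000 → (cmp)
[1] flags=0000 VS?F → skip
[2] flags=0000 LE?F → skip
[3] flags=0010 → (cmp)
[4] flags=0010 MI?F → skip
[5] flags=0010 VS?F → skip
[6] flags=0010 GE?T → r4=0xf3

EXEC = [6]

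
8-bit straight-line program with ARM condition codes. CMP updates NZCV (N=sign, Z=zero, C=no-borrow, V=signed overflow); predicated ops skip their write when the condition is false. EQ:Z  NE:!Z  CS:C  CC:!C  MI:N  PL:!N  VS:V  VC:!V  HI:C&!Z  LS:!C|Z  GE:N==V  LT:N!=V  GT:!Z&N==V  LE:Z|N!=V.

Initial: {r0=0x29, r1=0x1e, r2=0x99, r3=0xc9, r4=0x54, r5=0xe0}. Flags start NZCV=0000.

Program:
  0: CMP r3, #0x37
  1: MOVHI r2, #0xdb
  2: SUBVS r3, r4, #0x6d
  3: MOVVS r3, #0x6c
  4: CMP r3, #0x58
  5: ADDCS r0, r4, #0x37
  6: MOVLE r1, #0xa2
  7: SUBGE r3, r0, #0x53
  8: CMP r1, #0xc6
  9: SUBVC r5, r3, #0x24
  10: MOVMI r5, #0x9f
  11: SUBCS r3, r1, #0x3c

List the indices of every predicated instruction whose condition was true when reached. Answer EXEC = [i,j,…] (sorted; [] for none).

0: ✓ CMP  NZCV=1010
1: ✓ MOVHI  r2←0xdb
2: · SUBVS
3: · MOVVS
4: ✓ CMP  NZCV=0011
5: ✓ ADDCS  r0←0x8b
6: ✓ MOVLE  r1←0xa2
7: · SUBGE
8: ✓ CMP  NZCV=1000
9: ✓ SUBVC  r5←0xa5
10: ✓ MOVMI  r5←0x9f
11: · SUBCS

EXEC = [1,5,6,9,10]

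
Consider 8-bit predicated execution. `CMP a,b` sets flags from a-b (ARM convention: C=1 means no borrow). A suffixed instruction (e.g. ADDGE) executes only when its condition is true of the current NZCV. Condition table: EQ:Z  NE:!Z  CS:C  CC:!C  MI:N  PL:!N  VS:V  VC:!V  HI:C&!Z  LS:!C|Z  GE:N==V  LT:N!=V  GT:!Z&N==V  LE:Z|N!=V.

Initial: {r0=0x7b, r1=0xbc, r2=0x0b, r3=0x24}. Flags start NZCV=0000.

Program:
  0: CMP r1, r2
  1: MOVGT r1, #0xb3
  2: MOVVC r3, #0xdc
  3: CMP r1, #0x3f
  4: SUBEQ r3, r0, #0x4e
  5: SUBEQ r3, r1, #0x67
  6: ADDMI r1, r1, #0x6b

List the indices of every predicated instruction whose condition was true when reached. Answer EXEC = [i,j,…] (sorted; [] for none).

0: ✓ CMP  NZCV=1010
1: · MOVGT
2: ✓ MOVVC  r3←0xdc
3: ✓ CMP  NZCV=0011
4: · SUBEQ
5: · SUBEQ
6: · ADDMI

EXEC = [2]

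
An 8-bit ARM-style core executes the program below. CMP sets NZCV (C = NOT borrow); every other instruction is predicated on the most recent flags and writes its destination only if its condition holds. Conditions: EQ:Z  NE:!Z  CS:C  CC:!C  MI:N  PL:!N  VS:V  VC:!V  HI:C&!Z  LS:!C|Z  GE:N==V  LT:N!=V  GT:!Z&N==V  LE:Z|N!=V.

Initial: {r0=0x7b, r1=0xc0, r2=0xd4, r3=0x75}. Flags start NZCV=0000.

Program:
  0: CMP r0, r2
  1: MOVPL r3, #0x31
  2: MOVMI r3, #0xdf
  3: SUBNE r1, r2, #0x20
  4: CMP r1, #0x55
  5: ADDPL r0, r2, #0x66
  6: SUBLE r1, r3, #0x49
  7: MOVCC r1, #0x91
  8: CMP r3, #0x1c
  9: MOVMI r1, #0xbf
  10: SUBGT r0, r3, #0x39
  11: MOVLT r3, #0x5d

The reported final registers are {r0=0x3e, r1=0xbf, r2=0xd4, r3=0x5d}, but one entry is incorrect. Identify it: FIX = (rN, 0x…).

0: ✓ CMP  NZCV=1001
1: · MOVPL
2: ✓ MOVMI  r3←0xdf
3: ✓ SUBNE  r1←0xb4
4: ✓ CMP  NZCV=0011
5: ✓ ADDPL  r0←0x3a
6: ✓ SUBLE  r1←0x96
7: · MOVCC
8: ✓ CMP  NZCV=1010
9: ✓ MOVMI  r1←0xbf
10: · SUBGT
11: ✓ MOVLT  r3←0x5d

FIX = (r0, 0x3a)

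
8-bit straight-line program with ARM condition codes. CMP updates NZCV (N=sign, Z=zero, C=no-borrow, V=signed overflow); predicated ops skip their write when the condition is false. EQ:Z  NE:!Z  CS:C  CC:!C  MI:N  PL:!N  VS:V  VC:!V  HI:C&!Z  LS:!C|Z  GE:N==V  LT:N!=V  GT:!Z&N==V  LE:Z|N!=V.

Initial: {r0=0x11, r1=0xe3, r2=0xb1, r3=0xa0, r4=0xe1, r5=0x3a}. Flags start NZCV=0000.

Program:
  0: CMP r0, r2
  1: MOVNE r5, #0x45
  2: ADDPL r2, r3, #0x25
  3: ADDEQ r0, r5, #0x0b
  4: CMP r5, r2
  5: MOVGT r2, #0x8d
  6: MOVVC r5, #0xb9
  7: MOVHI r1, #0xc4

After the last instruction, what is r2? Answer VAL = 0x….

[0] flags=0000 → (cmp)
[1] flags=0000 NE?T → r5=0x45
[2] flags=0000 PL?T → r2=0xc5
[3] flags=0000 EQ?F → skip
[4] flags=1001 → (cmp)
[5] flags=1001 GT?T → r2=0x8d
[6] flags=1001 VC?F → skip
[7] flags=1001 HI?F → skip

VAL = 0x8d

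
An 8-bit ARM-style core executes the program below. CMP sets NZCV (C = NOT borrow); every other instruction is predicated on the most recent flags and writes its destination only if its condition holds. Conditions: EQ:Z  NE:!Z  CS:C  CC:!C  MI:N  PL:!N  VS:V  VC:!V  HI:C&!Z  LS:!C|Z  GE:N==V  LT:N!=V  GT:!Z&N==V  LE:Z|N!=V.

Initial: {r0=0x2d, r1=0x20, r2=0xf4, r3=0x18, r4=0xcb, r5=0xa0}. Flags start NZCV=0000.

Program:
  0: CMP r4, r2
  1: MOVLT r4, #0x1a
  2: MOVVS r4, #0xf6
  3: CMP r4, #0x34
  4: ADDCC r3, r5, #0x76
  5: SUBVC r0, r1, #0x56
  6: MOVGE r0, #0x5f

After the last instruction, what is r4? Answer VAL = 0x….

VAL = 0x1a

0: ✓ CMP  NZCV=1000
1: ✓ MOVLT  r4←0x1a
2: · MOVVS
3: ✓ CMP  NZCV=1000
4: ✓ ADDCC  r3←0x16
5: ✓ SUBVC  r0←0xca
6: · MOVGE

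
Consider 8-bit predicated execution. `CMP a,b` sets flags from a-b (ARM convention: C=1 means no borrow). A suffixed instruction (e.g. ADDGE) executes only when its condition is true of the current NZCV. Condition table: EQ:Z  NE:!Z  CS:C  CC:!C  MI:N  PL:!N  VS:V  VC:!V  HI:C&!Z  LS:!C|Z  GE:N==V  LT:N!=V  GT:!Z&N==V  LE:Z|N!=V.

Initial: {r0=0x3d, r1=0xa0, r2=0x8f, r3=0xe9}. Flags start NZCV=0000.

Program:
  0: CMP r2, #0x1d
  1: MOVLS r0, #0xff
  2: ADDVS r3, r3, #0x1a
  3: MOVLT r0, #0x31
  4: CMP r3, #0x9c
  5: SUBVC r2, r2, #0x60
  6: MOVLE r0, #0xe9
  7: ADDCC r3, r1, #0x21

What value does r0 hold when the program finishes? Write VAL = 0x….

0: ✓ CMP  NZCV=0011
1: · MOVLS
2: ✓ ADDVS  r3←0x03
3: ✓ MOVLT  r0←0x31
4: ✓ CMP  NZCV=0000
5: ✓ SUBVC  r2←0x2f
6: · MOVLE
7: ✓ ADDCC  r3←0xc1

VAL = 0x31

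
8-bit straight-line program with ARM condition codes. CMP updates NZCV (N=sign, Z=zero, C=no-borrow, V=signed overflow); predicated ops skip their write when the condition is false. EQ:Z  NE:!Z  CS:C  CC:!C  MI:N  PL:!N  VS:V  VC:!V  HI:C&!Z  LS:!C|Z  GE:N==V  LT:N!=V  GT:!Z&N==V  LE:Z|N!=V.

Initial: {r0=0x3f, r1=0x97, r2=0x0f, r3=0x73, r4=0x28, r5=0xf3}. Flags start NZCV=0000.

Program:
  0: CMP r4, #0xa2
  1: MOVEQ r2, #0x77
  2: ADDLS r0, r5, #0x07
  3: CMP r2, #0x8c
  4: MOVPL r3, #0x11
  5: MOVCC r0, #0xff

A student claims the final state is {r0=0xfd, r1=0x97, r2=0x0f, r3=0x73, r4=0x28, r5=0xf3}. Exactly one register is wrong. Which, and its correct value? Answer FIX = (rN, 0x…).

FIX = (r0, 0xff)

[0] flags=1001 → (cmp)
[1] flags=1001 EQ?F → skip
[2] flags=1001 LS?T → r0=0xfa
[3] flags=1001 → (cmp)
[4] flags=1001 PL?F → skip
[5] flags=1001 CC?T → r0=0xff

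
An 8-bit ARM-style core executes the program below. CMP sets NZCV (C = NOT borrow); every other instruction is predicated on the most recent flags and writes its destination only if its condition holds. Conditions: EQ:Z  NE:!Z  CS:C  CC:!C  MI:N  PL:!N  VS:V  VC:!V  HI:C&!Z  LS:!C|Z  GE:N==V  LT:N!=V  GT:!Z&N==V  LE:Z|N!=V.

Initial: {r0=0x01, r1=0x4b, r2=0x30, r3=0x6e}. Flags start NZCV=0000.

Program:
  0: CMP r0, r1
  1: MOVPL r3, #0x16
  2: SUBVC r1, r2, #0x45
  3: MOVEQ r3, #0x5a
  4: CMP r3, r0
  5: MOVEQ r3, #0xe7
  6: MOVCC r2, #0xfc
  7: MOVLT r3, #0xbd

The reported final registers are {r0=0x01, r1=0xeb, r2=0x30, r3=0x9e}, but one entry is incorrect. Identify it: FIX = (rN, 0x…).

FIX = (r3, 0x6e)

[0] flags=1000 → (cmp)
[1] flags=1000 PL?F → skip
[2] flags=1000 VC?T → r1=0xeb
[3] flags=1000 EQ?F → skip
[4] flags=0010 → (cmp)
[5] flags=0010 EQ?F → skip
[6] flags=0010 CC?F → skip
[7] flags=0010 LT?F → skip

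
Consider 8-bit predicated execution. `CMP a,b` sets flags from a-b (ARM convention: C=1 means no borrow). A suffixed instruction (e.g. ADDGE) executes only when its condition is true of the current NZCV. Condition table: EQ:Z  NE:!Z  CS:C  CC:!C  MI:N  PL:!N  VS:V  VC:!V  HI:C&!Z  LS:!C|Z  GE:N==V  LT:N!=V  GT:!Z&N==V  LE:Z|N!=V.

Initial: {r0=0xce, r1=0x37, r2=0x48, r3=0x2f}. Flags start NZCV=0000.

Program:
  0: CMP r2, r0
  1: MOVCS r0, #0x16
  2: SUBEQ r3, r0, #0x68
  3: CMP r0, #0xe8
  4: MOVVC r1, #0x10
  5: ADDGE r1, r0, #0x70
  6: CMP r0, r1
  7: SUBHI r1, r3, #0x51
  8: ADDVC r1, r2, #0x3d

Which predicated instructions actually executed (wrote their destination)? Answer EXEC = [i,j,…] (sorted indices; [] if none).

0: ✓ CMP  NZCV=0000
1: · MOVCS
2: · SUBEQ
3: ✓ CMP  NZCV=1000
4: ✓ MOVVC  r1←0x10
5: · ADDGE
6: ✓ CMP  NZCV=1010
7: ✓ SUBHI  r1←0xde
8: ✓ ADDVC  r1←0x85

EXEC = [4,7,8]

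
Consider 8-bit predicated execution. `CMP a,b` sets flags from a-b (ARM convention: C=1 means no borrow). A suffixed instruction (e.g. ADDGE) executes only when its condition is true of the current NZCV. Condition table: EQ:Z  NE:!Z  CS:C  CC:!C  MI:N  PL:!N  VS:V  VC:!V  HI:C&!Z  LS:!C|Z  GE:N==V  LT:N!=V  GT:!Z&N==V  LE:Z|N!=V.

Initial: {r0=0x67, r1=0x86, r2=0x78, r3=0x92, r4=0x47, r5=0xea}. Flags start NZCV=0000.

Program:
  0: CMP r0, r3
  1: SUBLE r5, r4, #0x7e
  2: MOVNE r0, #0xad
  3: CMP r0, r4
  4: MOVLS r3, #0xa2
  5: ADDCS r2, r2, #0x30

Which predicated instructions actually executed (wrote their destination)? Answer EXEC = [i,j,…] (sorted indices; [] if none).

EXEC = [2,5]

[0] flags=1001 → (cmp)
[1] flags=1001 LE?F → skip
[2] flags=1001 NE?T → r0=0xad
[3] flags=0011 → (cmp)
[4] flags=0011 LS?F → skip
[5] flags=0011 CS?T → r2=0xa8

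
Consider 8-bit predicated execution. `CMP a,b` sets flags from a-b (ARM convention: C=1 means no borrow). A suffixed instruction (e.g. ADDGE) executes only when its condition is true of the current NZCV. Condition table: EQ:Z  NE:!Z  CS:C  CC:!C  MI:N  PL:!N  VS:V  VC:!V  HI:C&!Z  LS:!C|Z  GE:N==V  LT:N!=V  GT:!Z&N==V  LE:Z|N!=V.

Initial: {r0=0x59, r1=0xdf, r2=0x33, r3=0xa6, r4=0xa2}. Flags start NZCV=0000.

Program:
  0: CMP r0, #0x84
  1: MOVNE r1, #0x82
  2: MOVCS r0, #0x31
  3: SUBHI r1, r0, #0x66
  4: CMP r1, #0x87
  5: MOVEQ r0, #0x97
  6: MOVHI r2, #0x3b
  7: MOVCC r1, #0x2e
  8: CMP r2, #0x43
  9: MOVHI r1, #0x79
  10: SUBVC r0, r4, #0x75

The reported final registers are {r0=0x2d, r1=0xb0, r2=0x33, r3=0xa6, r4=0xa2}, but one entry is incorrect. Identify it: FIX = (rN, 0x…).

[0] flags=1001 → (cmp)
[1] flags=1001 NE?T → r1=0x82
[2] flags=1001 CS?F → skip
[3] flags=1001 HI?F → skip
[4] flags=1000 → (cmp)
[5] flags=1000 EQ?F → skip
[6] flags=1000 HI?F → skip
[7] flags=1000 CC?T → r1=0x2e
[8] flags=1000 → (cmp)
[9] flags=1000 HI?F → skip
[10] flags=1000 VC?T → r0=0x2d

FIX = (r1, 0x2e)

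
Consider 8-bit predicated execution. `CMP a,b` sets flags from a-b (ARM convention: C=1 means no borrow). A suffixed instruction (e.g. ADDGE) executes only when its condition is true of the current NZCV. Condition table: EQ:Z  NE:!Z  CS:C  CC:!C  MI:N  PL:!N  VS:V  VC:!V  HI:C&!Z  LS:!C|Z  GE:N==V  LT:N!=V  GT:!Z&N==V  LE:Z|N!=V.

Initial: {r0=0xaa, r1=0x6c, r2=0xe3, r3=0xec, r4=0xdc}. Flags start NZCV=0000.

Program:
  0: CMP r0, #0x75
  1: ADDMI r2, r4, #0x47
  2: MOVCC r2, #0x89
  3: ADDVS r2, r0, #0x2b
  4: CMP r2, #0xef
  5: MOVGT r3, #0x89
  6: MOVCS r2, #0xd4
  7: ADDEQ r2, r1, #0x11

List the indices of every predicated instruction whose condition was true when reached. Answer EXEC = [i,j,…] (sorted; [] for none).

EXEC = [3]

0: ✓ CMP  NZCV=0011
1: · ADDMI
2: · MOVCC
3: ✓ ADDVS  r2←0xd5
4: ✓ CMP  NZCV=1000
5: · MOVGT
6: · MOVCS
7: · ADDEQ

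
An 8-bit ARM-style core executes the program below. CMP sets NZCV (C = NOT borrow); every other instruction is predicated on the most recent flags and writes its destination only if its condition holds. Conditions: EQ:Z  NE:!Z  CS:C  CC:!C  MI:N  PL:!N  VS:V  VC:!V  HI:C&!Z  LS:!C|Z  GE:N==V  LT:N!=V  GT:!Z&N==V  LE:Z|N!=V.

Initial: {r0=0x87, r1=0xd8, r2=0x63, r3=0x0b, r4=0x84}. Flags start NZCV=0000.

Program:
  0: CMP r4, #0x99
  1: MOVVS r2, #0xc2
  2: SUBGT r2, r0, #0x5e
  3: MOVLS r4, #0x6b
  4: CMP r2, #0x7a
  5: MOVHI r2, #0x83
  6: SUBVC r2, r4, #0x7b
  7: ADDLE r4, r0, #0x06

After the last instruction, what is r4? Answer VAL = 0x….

VAL = 0x8d

[0] flags=1000 → (cmp)
[1] flags=1000 VS?F → skip
[2] flags=1000 GT?F → skip
[3] flags=1000 LS?T → r4=0x6b
[4] flags=1000 → (cmp)
[5] flags=1000 HI?F → skip
[6] flags=1000 VC?T → r2=0xf0
[7] flags=1000 LE?T → r4=0x8d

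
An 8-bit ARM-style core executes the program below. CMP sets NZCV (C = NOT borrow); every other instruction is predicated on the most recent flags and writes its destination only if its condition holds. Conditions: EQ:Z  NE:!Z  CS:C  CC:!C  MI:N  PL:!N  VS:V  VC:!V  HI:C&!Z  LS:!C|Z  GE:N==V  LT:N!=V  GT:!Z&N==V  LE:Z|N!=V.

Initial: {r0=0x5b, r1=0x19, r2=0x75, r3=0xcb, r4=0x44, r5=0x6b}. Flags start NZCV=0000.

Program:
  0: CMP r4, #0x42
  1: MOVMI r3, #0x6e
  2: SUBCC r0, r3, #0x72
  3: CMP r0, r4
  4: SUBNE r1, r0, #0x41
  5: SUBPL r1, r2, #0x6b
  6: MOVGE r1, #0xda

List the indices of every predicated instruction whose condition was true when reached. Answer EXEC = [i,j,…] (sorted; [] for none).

EXEC = [4,5,6]

0: ✓ CMP  NZCV=0010
1: · MOVMI
2: · SUBCC
3: ✓ CMP  NZCV=0010
4: ✓ SUBNE  r1←0x1a
5: ✓ SUBPL  r1←0x0a
6: ✓ MOVGE  r1←0xda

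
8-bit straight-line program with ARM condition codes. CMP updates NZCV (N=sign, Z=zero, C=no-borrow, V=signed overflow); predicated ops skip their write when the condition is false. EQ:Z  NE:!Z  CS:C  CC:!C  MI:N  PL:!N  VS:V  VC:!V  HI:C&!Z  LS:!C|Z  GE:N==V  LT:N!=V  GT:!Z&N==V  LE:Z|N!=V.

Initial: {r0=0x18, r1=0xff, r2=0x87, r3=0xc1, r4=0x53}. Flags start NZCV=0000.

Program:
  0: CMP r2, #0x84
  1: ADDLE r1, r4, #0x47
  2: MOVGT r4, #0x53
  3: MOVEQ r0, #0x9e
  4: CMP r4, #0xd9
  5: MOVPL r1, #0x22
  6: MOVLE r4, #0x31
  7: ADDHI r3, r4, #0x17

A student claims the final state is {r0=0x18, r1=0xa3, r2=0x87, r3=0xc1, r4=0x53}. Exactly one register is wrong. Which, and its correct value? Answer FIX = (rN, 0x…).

FIX = (r1, 0x22)

[0] flags=0010 → (cmp)
[1] flags=0010 LE?F → skip
[2] flags=0010 GT?T → r4=0x53
[3] flags=0010 EQ?F → skip
[4] flags=0000 → (cmp)
[5] flags=0000 PL?T → r1=0x22
[6] flags=0000 LE?F → skip
[7] flags=0000 HI?F → skip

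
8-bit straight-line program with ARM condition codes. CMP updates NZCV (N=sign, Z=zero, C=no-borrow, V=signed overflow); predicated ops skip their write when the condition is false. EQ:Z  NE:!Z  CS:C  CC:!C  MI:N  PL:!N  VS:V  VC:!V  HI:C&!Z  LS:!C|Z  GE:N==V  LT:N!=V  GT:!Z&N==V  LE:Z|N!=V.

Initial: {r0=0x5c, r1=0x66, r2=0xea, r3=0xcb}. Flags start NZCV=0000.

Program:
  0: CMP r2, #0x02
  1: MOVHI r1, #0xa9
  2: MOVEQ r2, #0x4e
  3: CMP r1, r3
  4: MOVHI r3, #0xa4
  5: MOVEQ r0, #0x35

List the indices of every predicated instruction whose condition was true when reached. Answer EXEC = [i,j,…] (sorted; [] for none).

[0] flags=1010 → (cmp)
[1] flags=1010 HI?T → r1=0xa9
[2] flags=1010 EQ?F → skip
[3] flags=1000 → (cmp)
[4] flags=1000 HI?F → skip
[5] flags=1000 EQ?F → skip

EXEC = [1]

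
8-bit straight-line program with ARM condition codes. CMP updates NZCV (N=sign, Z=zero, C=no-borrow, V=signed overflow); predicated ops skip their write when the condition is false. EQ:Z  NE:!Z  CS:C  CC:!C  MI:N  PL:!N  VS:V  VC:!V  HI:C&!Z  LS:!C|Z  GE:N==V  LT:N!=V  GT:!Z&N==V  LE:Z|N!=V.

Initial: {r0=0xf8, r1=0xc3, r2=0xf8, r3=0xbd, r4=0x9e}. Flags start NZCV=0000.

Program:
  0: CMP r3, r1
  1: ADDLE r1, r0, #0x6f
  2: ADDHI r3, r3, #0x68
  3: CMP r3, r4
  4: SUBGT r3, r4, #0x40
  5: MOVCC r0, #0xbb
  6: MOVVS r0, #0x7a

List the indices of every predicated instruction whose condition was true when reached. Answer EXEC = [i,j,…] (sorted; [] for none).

0: ✓ CMP  NZCV=1000
1: ✓ ADDLE  r1←0x67
2: · ADDHI
3: ✓ CMP  NZCV=0010
4: ✓ SUBGT  r3←0x5e
5: · MOVCC
6: · MOVVS

EXEC = [1,4]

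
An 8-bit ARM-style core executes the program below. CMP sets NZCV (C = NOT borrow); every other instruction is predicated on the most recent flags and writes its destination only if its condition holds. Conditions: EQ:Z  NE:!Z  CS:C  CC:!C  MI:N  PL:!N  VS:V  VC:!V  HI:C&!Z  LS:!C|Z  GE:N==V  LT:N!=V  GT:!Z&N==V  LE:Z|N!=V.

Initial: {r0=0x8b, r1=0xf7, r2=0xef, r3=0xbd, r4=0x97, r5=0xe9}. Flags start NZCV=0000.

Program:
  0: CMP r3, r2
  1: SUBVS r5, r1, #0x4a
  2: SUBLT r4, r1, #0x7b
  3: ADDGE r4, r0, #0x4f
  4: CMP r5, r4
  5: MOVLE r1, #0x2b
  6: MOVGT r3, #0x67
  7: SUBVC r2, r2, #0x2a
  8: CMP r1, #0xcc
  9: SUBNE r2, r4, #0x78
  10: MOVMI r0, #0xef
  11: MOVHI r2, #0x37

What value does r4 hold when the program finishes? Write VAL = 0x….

VAL = 0x7c

0: ✓ CMP  NZCV=1000
1: · SUBVS
2: ✓ SUBLT  r4←0x7c
3: · ADDGE
4: ✓ CMP  NZCV=0011
5: ✓ MOVLE  r1←0x2b
6: · MOVGT
7: · SUBVC
8: ✓ CMP  NZCV=0000
9: ✓ SUBNE  r2←0x04
10: · MOVMI
11: · MOVHI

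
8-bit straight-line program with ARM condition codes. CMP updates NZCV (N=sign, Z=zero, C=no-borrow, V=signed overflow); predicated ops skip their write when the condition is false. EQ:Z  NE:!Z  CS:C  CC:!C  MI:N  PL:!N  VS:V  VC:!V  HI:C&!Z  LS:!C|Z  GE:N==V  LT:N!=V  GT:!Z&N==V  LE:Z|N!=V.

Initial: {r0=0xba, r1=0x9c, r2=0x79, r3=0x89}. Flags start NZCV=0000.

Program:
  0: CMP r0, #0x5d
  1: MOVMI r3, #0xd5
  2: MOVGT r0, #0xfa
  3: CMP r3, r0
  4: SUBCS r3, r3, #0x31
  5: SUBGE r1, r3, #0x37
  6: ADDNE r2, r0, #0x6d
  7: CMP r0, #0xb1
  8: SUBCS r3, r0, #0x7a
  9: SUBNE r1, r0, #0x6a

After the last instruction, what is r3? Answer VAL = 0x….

VAL = 0x40

0: ✓ CMP  NZCV=0011
1: · MOVMI
2: · MOVGT
3: ✓ CMP  NZCV=1000
4: · SUBCS
5: · SUBGE
6: ✓ ADDNE  r2←0x27
7: ✓ CMP  NZCV=0010
8: ✓ SUBCS  r3←0x40
9: ✓ SUBNE  r1←0x50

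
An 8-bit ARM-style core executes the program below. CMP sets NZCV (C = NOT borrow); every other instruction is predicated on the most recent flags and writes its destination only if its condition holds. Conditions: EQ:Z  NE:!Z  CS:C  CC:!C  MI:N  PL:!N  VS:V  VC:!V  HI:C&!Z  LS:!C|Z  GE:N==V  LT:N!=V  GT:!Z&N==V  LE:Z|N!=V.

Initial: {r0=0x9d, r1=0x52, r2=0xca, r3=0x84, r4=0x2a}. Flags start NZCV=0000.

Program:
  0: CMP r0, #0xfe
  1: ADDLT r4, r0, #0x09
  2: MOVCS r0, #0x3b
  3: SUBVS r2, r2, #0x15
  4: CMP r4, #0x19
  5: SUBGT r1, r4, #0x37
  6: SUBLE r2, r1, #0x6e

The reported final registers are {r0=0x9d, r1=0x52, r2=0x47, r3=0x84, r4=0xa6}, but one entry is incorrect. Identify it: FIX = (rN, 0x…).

FIX = (r2, 0xe4)

0: ✓ CMP  NZCV=1000
1: ✓ ADDLT  r4←0xa6
2: · MOVCS
3: · SUBVS
4: ✓ CMP  NZCV=1010
5: · SUBGT
6: ✓ SUBLE  r2←0xe4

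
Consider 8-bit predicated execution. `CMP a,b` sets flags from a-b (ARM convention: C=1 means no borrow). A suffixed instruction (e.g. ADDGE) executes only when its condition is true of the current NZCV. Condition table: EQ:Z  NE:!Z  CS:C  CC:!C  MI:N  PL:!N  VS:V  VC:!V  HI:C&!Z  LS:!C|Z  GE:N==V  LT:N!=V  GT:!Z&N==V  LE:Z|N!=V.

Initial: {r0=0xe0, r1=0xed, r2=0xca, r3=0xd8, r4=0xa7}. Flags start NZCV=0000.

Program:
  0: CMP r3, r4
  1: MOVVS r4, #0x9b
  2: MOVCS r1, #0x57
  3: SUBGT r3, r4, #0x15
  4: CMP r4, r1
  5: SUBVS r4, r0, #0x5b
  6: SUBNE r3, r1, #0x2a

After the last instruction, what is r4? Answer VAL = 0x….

0: ✓ CMP  NZCV=0010
1: · MOVVS
2: ✓ MOVCS  r1←0x57
3: ✓ SUBGT  r3←0x92
4: ✓ CMP  NZCV=0011
5: ✓ SUBVS  r4←0x85
6: ✓ SUBNE  r3←0x2d

VAL = 0x85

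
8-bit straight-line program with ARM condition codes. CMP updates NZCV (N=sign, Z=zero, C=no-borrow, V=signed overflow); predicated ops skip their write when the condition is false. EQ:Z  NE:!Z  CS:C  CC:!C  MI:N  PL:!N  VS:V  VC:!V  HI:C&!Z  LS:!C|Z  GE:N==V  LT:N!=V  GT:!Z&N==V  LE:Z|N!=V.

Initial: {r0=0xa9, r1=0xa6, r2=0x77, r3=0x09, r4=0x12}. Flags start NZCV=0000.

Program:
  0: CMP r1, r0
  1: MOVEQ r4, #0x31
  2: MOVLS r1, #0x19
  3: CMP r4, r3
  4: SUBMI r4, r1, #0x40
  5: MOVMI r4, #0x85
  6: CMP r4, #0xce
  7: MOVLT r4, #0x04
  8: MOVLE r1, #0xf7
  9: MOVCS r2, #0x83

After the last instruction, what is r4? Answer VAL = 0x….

[0] flags=1000 → (cmp)
[1] flags=1000 EQ?F → skip
[2] flags=1000 LS?T → r1=0x19
[3] flags=0010 → (cmp)
[4] flags=0010 MI?F → skip
[5] flags=0010 MI?F → skip
[6] flags=0000 → (cmp)
[7] flags=0000 LT?F → skip
[8] flags=0000 LE?F → skip
[9] flags=0000 CS?F → skip

VAL = 0x12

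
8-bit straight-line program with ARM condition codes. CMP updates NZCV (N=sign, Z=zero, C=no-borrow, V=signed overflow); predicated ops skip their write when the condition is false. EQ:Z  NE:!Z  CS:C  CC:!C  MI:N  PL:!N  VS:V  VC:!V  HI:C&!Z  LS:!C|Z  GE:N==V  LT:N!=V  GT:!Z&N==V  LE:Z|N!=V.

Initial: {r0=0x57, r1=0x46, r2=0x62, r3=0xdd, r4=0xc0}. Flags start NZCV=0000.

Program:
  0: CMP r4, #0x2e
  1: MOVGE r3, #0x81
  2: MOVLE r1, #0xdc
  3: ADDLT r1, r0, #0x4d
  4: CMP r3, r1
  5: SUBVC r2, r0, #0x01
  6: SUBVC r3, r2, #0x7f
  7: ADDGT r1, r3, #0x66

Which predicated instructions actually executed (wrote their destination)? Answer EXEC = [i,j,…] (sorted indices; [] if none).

0: ✓ CMP  NZCV=1010
1: · MOVGE
2: ✓ MOVLE  r1←0xdc
3: ✓ ADDLT  r1←0xa4
4: ✓ CMP  NZCV=0010
5: ✓ SUBVC  r2←0x56
6: ✓ SUBVC  r3←0xd7
7: ✓ ADDGT  r1←0x3d

EXEC = [2,3,5,6,7]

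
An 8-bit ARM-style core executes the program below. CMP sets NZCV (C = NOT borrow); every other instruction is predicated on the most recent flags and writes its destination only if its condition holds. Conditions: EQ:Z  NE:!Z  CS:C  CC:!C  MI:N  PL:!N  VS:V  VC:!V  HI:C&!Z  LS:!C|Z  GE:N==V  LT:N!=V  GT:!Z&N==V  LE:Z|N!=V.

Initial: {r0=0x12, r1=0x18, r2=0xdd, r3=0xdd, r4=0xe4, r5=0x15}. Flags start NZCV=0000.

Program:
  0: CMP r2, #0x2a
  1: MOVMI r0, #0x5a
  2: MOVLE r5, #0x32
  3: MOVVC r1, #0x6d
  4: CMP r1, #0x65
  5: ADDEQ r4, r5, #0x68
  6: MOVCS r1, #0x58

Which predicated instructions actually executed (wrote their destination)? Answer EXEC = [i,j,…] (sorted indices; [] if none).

EXEC = [1,2,3,6]

0: ✓ CMP  NZCV=1010
1: ✓ MOVMI  r0←0x5a
2: ✓ MOVLE  r5←0x32
3: ✓ MOVVC  r1←0x6d
4: ✓ CMP  NZCV=0010
5: · ADDEQ
6: ✓ MOVCS  r1←0x58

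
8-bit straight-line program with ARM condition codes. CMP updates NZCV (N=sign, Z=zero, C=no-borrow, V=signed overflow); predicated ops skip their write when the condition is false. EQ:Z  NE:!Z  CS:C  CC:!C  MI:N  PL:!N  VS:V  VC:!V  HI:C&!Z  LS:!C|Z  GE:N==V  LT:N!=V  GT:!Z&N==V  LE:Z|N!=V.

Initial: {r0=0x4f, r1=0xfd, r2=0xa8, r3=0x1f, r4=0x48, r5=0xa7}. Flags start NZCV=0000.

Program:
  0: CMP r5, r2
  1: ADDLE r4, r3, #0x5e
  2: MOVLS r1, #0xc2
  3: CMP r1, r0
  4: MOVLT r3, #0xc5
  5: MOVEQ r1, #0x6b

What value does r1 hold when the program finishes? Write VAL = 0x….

VAL = 0xc2

0: ✓ CMP  NZCV=1000
1: ✓ ADDLE  r4←0x7d
2: ✓ MOVLS  r1←0xc2
3: ✓ CMP  NZCV=0011
4: ✓ MOVLT  r3←0xc5
5: · MOVEQ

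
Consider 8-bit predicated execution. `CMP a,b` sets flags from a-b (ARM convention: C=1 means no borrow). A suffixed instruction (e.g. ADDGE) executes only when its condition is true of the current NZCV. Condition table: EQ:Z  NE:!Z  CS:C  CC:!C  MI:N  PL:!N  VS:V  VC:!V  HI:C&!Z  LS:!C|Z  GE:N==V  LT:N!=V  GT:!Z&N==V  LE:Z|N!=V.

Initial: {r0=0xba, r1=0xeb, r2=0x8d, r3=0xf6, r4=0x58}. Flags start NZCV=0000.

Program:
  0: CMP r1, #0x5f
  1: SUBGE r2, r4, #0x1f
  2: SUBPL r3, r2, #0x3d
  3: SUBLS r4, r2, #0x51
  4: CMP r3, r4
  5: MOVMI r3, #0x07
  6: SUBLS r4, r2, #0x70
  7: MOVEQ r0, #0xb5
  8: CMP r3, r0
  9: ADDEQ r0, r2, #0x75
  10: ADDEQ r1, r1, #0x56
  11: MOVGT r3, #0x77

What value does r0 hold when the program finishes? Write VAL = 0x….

[0] flags=1010 → (cmp)
[1] flags=1010 GE?F → skip
[2] flags=1010 PL?F → skip
[3] flags=1010 LS?F → skip
[4] flags=1010 → (cmp)
[5] flags=1010 MI?T → r3=0x07
[6] flags=1010 LS?F → skip
[7] flags=1010 EQ?F → skip
[8] flags=0000 → (cmp)
[9] flags=0000 EQ?F → skip
[10] flags=0000 EQ?F → skip
[11] flags=0000 GT?T → r3=0x77

VAL = 0xba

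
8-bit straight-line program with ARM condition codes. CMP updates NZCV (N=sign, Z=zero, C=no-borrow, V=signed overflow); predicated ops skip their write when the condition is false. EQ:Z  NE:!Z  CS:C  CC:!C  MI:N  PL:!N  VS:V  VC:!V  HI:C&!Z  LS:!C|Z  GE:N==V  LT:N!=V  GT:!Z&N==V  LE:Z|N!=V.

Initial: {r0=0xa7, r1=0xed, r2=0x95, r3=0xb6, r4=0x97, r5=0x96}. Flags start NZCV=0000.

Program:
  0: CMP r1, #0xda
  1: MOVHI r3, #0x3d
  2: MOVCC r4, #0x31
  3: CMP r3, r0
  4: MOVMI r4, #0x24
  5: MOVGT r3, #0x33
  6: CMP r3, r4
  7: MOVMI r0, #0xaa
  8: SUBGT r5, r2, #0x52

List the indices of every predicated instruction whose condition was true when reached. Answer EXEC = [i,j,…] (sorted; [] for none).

EXEC = [1,4,5,8]

[0] flags=0010 → (cmp)
[1] flags=0010 HI?T → r3=0x3d
[2] flags=0010 CC?F → skip
[3] flags=1001 → (cmp)
[4] flags=1001 MI?T → r4=0x24
[5] flags=1001 GT?T → r3=0x33
[6] flags=0010 → (cmp)
[7] flags=0010 MI?F → skip
[8] flags=0010 GT?T → r5=0x43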